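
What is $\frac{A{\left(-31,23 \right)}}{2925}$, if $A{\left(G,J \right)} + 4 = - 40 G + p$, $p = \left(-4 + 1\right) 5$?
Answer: $\frac{407}{975} \approx 0.41744$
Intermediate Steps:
$p = -15$ ($p = \left(-3\right) 5 = -15$)
$A{\left(G,J \right)} = -19 - 40 G$ ($A{\left(G,J \right)} = -4 - \left(15 + 40 G\right) = -19 - 40 G$)
$\frac{A{\left(-31,23 \right)}}{2925} = \frac{-19 - -1240}{2925} = \left(-19 + 1240\right) \frac{1}{2925} = 1221 \cdot \frac{1}{2925} = \frac{407}{975}$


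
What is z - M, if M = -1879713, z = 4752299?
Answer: 6632012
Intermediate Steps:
z - M = 4752299 - 1*(-1879713) = 4752299 + 1879713 = 6632012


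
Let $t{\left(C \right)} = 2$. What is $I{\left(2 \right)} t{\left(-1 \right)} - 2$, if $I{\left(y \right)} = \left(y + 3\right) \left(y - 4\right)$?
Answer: $-22$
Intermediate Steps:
$I{\left(y \right)} = \left(-4 + y\right) \left(3 + y\right)$ ($I{\left(y \right)} = \left(3 + y\right) \left(-4 + y\right) = \left(-4 + y\right) \left(3 + y\right)$)
$I{\left(2 \right)} t{\left(-1 \right)} - 2 = \left(-12 + 2^{2} - 2\right) 2 - 2 = \left(-12 + 4 - 2\right) 2 - 2 = \left(-10\right) 2 - 2 = -20 - 2 = -22$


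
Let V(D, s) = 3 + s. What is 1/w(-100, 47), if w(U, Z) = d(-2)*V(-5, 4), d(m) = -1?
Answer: -1/7 ≈ -0.14286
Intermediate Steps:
w(U, Z) = -7 (w(U, Z) = -(3 + 4) = -1*7 = -7)
1/w(-100, 47) = 1/(-7) = -1/7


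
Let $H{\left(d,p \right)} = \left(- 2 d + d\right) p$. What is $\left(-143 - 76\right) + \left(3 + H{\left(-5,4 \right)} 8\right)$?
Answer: $-56$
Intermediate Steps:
$H{\left(d,p \right)} = - d p$
$\left(-143 - 76\right) + \left(3 + H{\left(-5,4 \right)} 8\right) = \left(-143 - 76\right) + \left(3 + \left(-1\right) \left(-5\right) 4 \cdot 8\right) = -219 + \left(3 + 20 \cdot 8\right) = -219 + \left(3 + 160\right) = -219 + 163 = -56$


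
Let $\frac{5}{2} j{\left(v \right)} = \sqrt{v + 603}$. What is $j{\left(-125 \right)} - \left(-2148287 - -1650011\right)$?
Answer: $498276 + \frac{2 \sqrt{478}}{5} \approx 4.9829 \cdot 10^{5}$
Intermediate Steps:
$j{\left(v \right)} = \frac{2 \sqrt{603 + v}}{5}$ ($j{\left(v \right)} = \frac{2 \sqrt{v + 603}}{5} = \frac{2 \sqrt{603 + v}}{5}$)
$j{\left(-125 \right)} - \left(-2148287 - -1650011\right) = \frac{2 \sqrt{603 - 125}}{5} - \left(-2148287 - -1650011\right) = \frac{2 \sqrt{478}}{5} - \left(-2148287 + 1650011\right) = \frac{2 \sqrt{478}}{5} - -498276 = \frac{2 \sqrt{478}}{5} + 498276 = 498276 + \frac{2 \sqrt{478}}{5}$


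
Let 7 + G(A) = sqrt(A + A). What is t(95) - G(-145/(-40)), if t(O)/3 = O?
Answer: 292 - sqrt(29)/2 ≈ 289.31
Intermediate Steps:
t(O) = 3*O
G(A) = -7 + sqrt(2)*sqrt(A) (G(A) = -7 + sqrt(A + A) = -7 + sqrt(2*A) = -7 + sqrt(2)*sqrt(A))
t(95) - G(-145/(-40)) = 3*95 - (-7 + sqrt(2)*sqrt(-145/(-40))) = 285 - (-7 + sqrt(2)*sqrt(-145*(-1/40))) = 285 - (-7 + sqrt(2)*sqrt(29/8)) = 285 - (-7 + sqrt(2)*(sqrt(58)/4)) = 285 - (-7 + sqrt(29)/2) = 285 + (7 - sqrt(29)/2) = 292 - sqrt(29)/2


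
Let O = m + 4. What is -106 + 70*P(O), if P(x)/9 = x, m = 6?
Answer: 6194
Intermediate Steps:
O = 10 (O = 6 + 4 = 10)
P(x) = 9*x
-106 + 70*P(O) = -106 + 70*(9*10) = -106 + 70*90 = -106 + 6300 = 6194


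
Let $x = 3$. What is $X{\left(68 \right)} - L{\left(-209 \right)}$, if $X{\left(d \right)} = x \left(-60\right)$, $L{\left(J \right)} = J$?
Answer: $29$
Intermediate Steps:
$X{\left(d \right)} = -180$ ($X{\left(d \right)} = 3 \left(-60\right) = -180$)
$X{\left(68 \right)} - L{\left(-209 \right)} = -180 - -209 = -180 + 209 = 29$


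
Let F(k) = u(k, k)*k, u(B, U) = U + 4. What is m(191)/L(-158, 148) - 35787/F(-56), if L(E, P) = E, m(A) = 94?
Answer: -2964037/230048 ≈ -12.884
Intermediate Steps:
u(B, U) = 4 + U
F(k) = k*(4 + k) (F(k) = (4 + k)*k = k*(4 + k))
m(191)/L(-158, 148) - 35787/F(-56) = 94/(-158) - 35787*(-1/(56*(4 - 56))) = 94*(-1/158) - 35787/((-56*(-52))) = -47/79 - 35787/2912 = -2964037/230048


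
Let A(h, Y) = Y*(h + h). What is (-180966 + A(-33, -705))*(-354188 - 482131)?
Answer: 112431381084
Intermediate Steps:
A(h, Y) = 2*Y*h (A(h, Y) = Y*(2*h) = 2*Y*h)
(-180966 + A(-33, -705))*(-354188 - 482131) = (-180966 + 2*(-705)*(-33))*(-354188 - 482131) = (-180966 + 46530)*(-836319) = -134436*(-836319) = 112431381084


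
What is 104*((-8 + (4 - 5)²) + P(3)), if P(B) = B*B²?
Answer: 2080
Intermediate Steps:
P(B) = B³
104*((-8 + (4 - 5)²) + P(3)) = 104*((-8 + (4 - 5)²) + 3³) = 104*((-8 + (-1)²) + 27) = 104*((-8 + 1) + 27) = 104*(-7 + 27) = 104*20 = 2080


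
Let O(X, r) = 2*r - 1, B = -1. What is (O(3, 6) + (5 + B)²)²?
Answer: 729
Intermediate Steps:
O(X, r) = -1 + 2*r
(O(3, 6) + (5 + B)²)² = ((-1 + 2*6) + (5 - 1)²)² = ((-1 + 12) + 4²)² = (11 + 16)² = 27² = 729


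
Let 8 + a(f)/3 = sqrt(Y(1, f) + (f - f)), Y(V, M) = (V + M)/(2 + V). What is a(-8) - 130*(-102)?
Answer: 13236 + I*sqrt(21) ≈ 13236.0 + 4.5826*I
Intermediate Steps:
Y(V, M) = (M + V)/(2 + V)
a(f) = -24 + 3*sqrt(1/3 + f/3) (a(f) = -24 + 3*sqrt((f + 1)/(2 + 1) + (f - f)) = -24 + 3*sqrt((1 + f)/3 + 0) = -24 + 3*sqrt((1/3 + f/3) + 0) = -24 + 3*sqrt(1/3 + f/3))
a(-8) - 130*(-102) = (-24 + sqrt(3 + 3*(-8))) - 130*(-102) = (-24 + sqrt(3 - 24)) + 13260 = (-24 + sqrt(-21)) + 13260 = (-24 + I*sqrt(21)) + 13260 = 13236 + I*sqrt(21)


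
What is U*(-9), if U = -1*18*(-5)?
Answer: -810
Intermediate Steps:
U = 90 (U = -18*(-5) = 90)
U*(-9) = 90*(-9) = -810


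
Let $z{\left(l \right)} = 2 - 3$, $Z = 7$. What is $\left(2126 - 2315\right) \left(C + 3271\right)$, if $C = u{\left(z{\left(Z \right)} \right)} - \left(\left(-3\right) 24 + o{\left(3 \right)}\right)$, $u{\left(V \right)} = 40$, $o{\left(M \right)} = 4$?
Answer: $-638631$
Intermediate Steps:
$z{\left(l \right)} = -1$
$C = 108$ ($C = 40 - \left(\left(-3\right) 24 + 4\right) = 40 - \left(-72 + 4\right) = 40 - -68 = 40 + 68 = 108$)
$\left(2126 - 2315\right) \left(C + 3271\right) = \left(2126 - 2315\right) \left(108 + 3271\right) = \left(-189\right) 3379 = -638631$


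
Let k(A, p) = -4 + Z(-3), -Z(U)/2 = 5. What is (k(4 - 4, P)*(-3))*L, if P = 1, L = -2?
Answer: -84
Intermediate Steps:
Z(U) = -10 (Z(U) = -2*5 = -10)
k(A, p) = -14 (k(A, p) = -4 - 10 = -14)
(k(4 - 4, P)*(-3))*L = -14*(-3)*(-2) = 42*(-2) = -84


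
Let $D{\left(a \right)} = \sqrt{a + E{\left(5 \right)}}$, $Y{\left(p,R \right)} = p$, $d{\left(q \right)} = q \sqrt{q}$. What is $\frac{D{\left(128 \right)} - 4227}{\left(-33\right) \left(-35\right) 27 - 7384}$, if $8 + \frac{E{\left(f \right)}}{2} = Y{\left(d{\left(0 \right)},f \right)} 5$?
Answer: $- \frac{4227}{23801} + \frac{4 \sqrt{7}}{23801} \approx -0.17715$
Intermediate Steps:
$d{\left(q \right)} = q^{\frac{3}{2}}$
$E{\left(f \right)} = -16$ ($E{\left(f \right)} = -16 + 2 \cdot 0^{\frac{3}{2}} \cdot 5 = -16 + 2 \cdot 0 \cdot 5 = -16 + 2 \cdot 0 = -16 + 0 = -16$)
$D{\left(a \right)} = \sqrt{-16 + a}$ ($D{\left(a \right)} = \sqrt{a - 16} = \sqrt{-16 + a}$)
$\frac{D{\left(128 \right)} - 4227}{\left(-33\right) \left(-35\right) 27 - 7384} = \frac{\sqrt{-16 + 128} - 4227}{\left(-33\right) \left(-35\right) 27 - 7384} = \frac{\sqrt{112} - 4227}{1155 \cdot 27 - 7384} = \frac{4 \sqrt{7} - 4227}{31185 - 7384} = \frac{-4227 + 4 \sqrt{7}}{23801} = \left(-4227 + 4 \sqrt{7}\right) \frac{1}{23801} = - \frac{4227}{23801} + \frac{4 \sqrt{7}}{23801}$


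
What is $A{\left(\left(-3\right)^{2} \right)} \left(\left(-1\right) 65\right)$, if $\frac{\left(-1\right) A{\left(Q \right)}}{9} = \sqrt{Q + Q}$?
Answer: $1755 \sqrt{2} \approx 2481.9$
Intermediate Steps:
$A{\left(Q \right)} = - 9 \sqrt{2} \sqrt{Q}$ ($A{\left(Q \right)} = - 9 \sqrt{Q + Q} = - 9 \sqrt{2 Q} = - 9 \sqrt{2} \sqrt{Q}$)
$A{\left(\left(-3\right)^{2} \right)} \left(\left(-1\right) 65\right) = - 9 \sqrt{2} \sqrt{\left(-3\right)^{2}} \left(\left(-1\right) 65\right) = - 9 \sqrt{2} \sqrt{9} \left(-65\right) = \left(-9\right) \sqrt{2} \cdot 3 \left(-65\right) = - 27 \sqrt{2} \left(-65\right) = 1755 \sqrt{2}$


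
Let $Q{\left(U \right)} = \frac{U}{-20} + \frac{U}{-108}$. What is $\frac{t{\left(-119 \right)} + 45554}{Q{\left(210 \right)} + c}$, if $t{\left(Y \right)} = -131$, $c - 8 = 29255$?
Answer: $\frac{408807}{263255} \approx 1.5529$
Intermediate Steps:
$c = 29263$ ($c = 8 + 29255 = 29263$)
$Q{\left(U \right)} = - \frac{8 U}{135}$ ($Q{\left(U \right)} = U \left(- \frac{1}{20}\right) + U \left(- \frac{1}{108}\right) = - \frac{U}{20} - \frac{U}{108} = - \frac{8 U}{135}$)
$\frac{t{\left(-119 \right)} + 45554}{Q{\left(210 \right)} + c} = \frac{-131 + 45554}{\left(- \frac{8}{135}\right) 210 + 29263} = \frac{45423}{- \frac{112}{9} + 29263} = \frac{45423}{\frac{263255}{9}} = 45423 \cdot \frac{9}{263255} = \frac{408807}{263255}$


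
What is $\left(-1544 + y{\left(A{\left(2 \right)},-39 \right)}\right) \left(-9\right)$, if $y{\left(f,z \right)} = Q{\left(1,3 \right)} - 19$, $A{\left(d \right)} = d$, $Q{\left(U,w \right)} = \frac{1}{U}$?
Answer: $14058$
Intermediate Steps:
$y{\left(f,z \right)} = -18$ ($y{\left(f,z \right)} = 1^{-1} - 19 = 1 - 19 = -18$)
$\left(-1544 + y{\left(A{\left(2 \right)},-39 \right)}\right) \left(-9\right) = \left(-1544 - 18\right) \left(-9\right) = \left(-1562\right) \left(-9\right) = 14058$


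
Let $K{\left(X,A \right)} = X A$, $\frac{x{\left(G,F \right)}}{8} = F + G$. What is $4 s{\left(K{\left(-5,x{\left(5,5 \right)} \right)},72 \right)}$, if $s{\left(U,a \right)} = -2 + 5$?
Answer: $12$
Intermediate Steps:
$x{\left(G,F \right)} = 8 F + 8 G$ ($x{\left(G,F \right)} = 8 \left(F + G\right) = 8 F + 8 G$)
$K{\left(X,A \right)} = A X$
$s{\left(U,a \right)} = 3$
$4 s{\left(K{\left(-5,x{\left(5,5 \right)} \right)},72 \right)} = 4 \cdot 3 = 12$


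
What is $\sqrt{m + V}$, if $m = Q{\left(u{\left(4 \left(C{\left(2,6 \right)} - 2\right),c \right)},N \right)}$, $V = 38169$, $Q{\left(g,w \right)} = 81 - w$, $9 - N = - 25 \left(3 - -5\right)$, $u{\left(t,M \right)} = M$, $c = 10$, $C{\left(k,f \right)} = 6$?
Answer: $\sqrt{38041} \approx 195.04$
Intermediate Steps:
$N = 209$ ($N = 9 - - 25 \left(3 - -5\right) = 9 - - 25 \left(3 + 5\right) = 9 - \left(-25\right) 8 = 9 - -200 = 9 + 200 = 209$)
$m = -128$ ($m = 81 - 209 = -128$)
$\sqrt{m + V} = \sqrt{-128 + 38169} = \sqrt{38041}$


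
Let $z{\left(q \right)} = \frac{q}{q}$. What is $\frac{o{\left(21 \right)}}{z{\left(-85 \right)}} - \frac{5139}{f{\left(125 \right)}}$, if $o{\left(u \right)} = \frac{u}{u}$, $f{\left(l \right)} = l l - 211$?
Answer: $\frac{3425}{5138} \approx 0.6666$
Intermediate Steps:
$f{\left(l \right)} = -211 + l^{2}$ ($f{\left(l \right)} = l^{2} - 211 = -211 + l^{2}$)
$z{\left(q \right)} = 1$
$o{\left(u \right)} = 1$
$\frac{o{\left(21 \right)}}{z{\left(-85 \right)}} - \frac{5139}{f{\left(125 \right)}} = 1 \cdot 1^{-1} - \frac{5139}{-211 + 125^{2}} = 1 \cdot 1 - \frac{5139}{-211 + 15625} = 1 - \frac{5139}{15414} = 1 - \frac{1713}{5138} = \frac{3425}{5138}$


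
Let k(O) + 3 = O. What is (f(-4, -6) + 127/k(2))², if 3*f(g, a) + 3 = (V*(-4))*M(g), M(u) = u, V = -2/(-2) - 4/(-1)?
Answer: 92416/9 ≈ 10268.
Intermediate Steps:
k(O) = -3 + O
V = 5 (V = -2*(-½) - 4*(-1) = 1 + 4 = 5)
f(g, a) = -1 - 20*g/3 (f(g, a) = -1 + ((5*(-4))*g)/3 = -1 + (-20*g)/3 = -1 - 20*g/3)
(f(-4, -6) + 127/k(2))² = ((-1 - 20/3*(-4)) + 127/(-3 + 2))² = ((-1 + 80/3) + 127/(-1))² = (77/3 + 127*(-1))² = (77/3 - 127)² = (-304/3)² = 92416/9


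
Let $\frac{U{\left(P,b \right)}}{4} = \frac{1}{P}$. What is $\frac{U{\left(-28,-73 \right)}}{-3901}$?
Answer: $\frac{1}{27307} \approx 3.6621 \cdot 10^{-5}$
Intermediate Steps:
$U{\left(P,b \right)} = \frac{4}{P}$
$\frac{U{\left(-28,-73 \right)}}{-3901} = \frac{4 \frac{1}{-28}}{-3901} = 4 \left(- \frac{1}{28}\right) \left(- \frac{1}{3901}\right) = \left(- \frac{1}{7}\right) \left(- \frac{1}{3901}\right) = \frac{1}{27307}$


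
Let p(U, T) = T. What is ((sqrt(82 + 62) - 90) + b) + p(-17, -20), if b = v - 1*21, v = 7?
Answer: -112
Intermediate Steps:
b = -14 (b = 7 - 1*21 = 7 - 21 = -14)
((sqrt(82 + 62) - 90) + b) + p(-17, -20) = ((sqrt(82 + 62) - 90) - 14) - 20 = ((sqrt(144) - 90) - 14) - 20 = ((12 - 90) - 14) - 20 = (-78 - 14) - 20 = -92 - 20 = -112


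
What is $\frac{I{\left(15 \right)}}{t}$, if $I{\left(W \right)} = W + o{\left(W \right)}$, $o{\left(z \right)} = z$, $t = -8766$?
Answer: $- \frac{5}{1461} \approx -0.0034223$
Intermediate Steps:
$I{\left(W \right)} = 2 W$ ($I{\left(W \right)} = W + W = 2 W$)
$\frac{I{\left(15 \right)}}{t} = \frac{2 \cdot 15}{-8766} = 30 \left(- \frac{1}{8766}\right) = - \frac{5}{1461}$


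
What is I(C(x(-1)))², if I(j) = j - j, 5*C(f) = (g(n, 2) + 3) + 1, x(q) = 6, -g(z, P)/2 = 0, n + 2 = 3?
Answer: 0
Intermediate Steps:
n = 1 (n = -2 + 3 = 1)
g(z, P) = 0 (g(z, P) = -2*0 = 0)
C(f) = ⅘ (C(f) = ((0 + 3) + 1)/5 = (3 + 1)/5 = (⅕)*4 = ⅘)
I(j) = 0
I(C(x(-1)))² = 0² = 0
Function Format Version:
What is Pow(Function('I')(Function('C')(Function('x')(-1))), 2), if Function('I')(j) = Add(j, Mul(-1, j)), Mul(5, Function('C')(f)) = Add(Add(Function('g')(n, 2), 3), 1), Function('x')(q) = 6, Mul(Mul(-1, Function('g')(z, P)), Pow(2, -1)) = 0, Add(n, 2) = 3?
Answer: 0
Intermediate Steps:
n = 1 (n = Add(-2, 3) = 1)
Function('g')(z, P) = 0 (Function('g')(z, P) = Mul(-2, 0) = 0)
Function('C')(f) = Rational(4, 5) (Function('C')(f) = Mul(Rational(1, 5), Add(Add(0, 3), 1)) = Mul(Rational(1, 5), Add(3, 1)) = Mul(Rational(1, 5), 4) = Rational(4, 5))
Function('I')(j) = 0
Pow(Function('I')(Function('C')(Function('x')(-1))), 2) = Pow(0, 2) = 0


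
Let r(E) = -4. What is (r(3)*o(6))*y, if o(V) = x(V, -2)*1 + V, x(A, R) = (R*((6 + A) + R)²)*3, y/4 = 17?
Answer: 161568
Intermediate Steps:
y = 68 (y = 4*17 = 68)
x(A, R) = 3*R*(6 + A + R)² (x(A, R) = (R*(6 + A + R)²)*3 = 3*R*(6 + A + R)²)
o(V) = V - 6*(4 + V)² (o(V) = (3*(-2)*(6 + V - 2)²)*1 + V = (3*(-2)*(4 + V)²)*1 + V = -6*(4 + V)²*1 + V = -6*(4 + V)² + V = V - 6*(4 + V)²)
(r(3)*o(6))*y = -4*(6 - 6*(4 + 6)²)*68 = -4*(6 - 6*10²)*68 = -4*(6 - 6*100)*68 = -4*(6 - 600)*68 = -4*(-594)*68 = 2376*68 = 161568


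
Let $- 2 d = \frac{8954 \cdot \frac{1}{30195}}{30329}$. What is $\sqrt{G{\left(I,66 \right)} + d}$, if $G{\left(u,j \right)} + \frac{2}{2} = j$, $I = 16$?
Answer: $\frac{\sqrt{50057792567239210}}{27751035} \approx 8.0623$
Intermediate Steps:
$G{\left(u,j \right)} = -1 + j$
$d = - \frac{407}{83253105}$ ($d = - \frac{\frac{8954}{30195} \cdot \frac{1}{30329}}{2} = - \frac{8954 \cdot \frac{1}{30195} \cdot \frac{1}{30329}}{2} = - \frac{\frac{814}{2745} \cdot \frac{1}{30329}}{2} = \left(- \frac{1}{2}\right) \frac{814}{83253105} = - \frac{407}{83253105} \approx -4.8887 \cdot 10^{-6}$)
$\sqrt{G{\left(I,66 \right)} + d} = \sqrt{\left(-1 + 66\right) - \frac{407}{83253105}} = \sqrt{65 - \frac{407}{83253105}} = \sqrt{\frac{5411451418}{83253105}} = \frac{\sqrt{50057792567239210}}{27751035}$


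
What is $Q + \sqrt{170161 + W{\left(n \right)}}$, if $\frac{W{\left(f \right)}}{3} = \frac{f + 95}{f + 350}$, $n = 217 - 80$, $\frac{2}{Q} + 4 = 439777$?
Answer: $\frac{2}{439773} + \frac{\sqrt{40357253161}}{487} \approx 412.51$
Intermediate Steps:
$Q = \frac{2}{439773}$ ($Q = \frac{2}{-4 + 439777} = \frac{2}{439773} \approx 4.5478 \cdot 10^{-6}$)
$n = 137$
$W{\left(f \right)} = \frac{3 \left(95 + f\right)}{350 + f}$ ($W{\left(f \right)} = 3 \frac{f + 95}{f + 350} = 3 \frac{95 + f}{350 + f} = \frac{3 \left(95 + f\right)}{350 + f}$)
$Q + \sqrt{170161 + W{\left(n \right)}} = \frac{2}{439773} + \sqrt{170161 + \frac{3 \left(95 + 137\right)}{350 + 137}} = \frac{2}{439773} + \sqrt{170161 + 3 \cdot \frac{1}{487} \cdot 232} = \frac{2}{439773} + \sqrt{170161 + \frac{696}{487}} = \frac{2}{439773} + \sqrt{\frac{82869103}{487}} = \frac{2}{439773} + \frac{\sqrt{40357253161}}{487}$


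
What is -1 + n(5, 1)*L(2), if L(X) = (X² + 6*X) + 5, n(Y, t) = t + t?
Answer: 41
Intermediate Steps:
n(Y, t) = 2*t
L(X) = 5 + X² + 6*X
-1 + n(5, 1)*L(2) = -1 + (2*1)*(5 + 2² + 6*2) = -1 + 2*(5 + 4 + 12) = -1 + 2*21 = -1 + 42 = 41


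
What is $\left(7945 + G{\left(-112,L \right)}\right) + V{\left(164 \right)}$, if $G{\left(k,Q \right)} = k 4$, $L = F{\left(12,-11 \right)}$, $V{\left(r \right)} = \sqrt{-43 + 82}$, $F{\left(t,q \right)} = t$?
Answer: $7497 + \sqrt{39} \approx 7503.2$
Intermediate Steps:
$V{\left(r \right)} = \sqrt{39}$
$L = 12$
$G{\left(k,Q \right)} = 4 k$
$\left(7945 + G{\left(-112,L \right)}\right) + V{\left(164 \right)} = \left(7945 + 4 \left(-112\right)\right) + \sqrt{39} = \left(7945 - 448\right) + \sqrt{39} = 7497 + \sqrt{39}$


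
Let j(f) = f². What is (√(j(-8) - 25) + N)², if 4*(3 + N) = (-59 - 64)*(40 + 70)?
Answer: 45846597/4 - 6771*√39 ≈ 1.1419e+7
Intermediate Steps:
N = -6771/2 (N = -3 + ((-59 - 64)*(40 + 70))/4 = -3 + (-123*110)/4 = -3 + (¼)*(-13530) = -3 - 6765/2 = -6771/2 ≈ -3385.5)
(√(j(-8) - 25) + N)² = (√((-8)² - 25) - 6771/2)² = (√(64 - 25) - 6771/2)² = (√39 - 6771/2)² = (-6771/2 + √39)²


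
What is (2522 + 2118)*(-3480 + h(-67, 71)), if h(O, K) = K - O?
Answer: -15506880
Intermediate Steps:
(2522 + 2118)*(-3480 + h(-67, 71)) = (2522 + 2118)*(-3480 + (71 - 1*(-67))) = 4640*(-3480 + (71 + 67)) = 4640*(-3480 + 138) = 4640*(-3342) = -15506880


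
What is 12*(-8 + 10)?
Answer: 24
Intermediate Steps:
12*(-8 + 10) = 12*2 = 24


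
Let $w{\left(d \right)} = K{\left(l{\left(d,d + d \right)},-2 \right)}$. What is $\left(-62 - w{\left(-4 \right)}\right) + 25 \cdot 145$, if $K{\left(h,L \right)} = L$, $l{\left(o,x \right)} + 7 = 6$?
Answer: $3565$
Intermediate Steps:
$l{\left(o,x \right)} = -1$ ($l{\left(o,x \right)} = -7 + 6 = -1$)
$w{\left(d \right)} = -2$
$\left(-62 - w{\left(-4 \right)}\right) + 25 \cdot 145 = \left(-62 - -2\right) + 25 \cdot 145 = \left(-62 + 2\right) + 3625 = -60 + 3625 = 3565$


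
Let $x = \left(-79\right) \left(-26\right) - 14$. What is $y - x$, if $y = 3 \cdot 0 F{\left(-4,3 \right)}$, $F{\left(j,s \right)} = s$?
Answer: $-2040$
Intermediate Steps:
$y = 0$ ($y = 3 \cdot 0 \cdot 3 = 0 \cdot 3 = 0$)
$x = 2040$ ($x = 2054 + \left(\left(-2 + 3\right) - 15\right) = 2054 + \left(1 - 15\right) = 2054 - 14 = 2040$)
$y - x = 0 - 2040 = -2040$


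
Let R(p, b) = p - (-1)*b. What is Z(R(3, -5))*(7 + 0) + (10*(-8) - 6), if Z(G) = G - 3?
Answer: -121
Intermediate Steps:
R(p, b) = b + p (R(p, b) = p + b = b + p)
Z(G) = -3 + G
Z(R(3, -5))*(7 + 0) + (10*(-8) - 6) = (-3 + (-5 + 3))*(7 + 0) + (10*(-8) - 6) = (-3 - 2)*7 + (-80 - 6) = -5*7 - 86 = -35 - 86 = -121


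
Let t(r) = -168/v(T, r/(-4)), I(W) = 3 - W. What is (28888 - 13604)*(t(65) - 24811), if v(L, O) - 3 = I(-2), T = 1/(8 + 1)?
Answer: -379532288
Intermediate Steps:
T = ⅑ (T = 1/9 = ⅑ ≈ 0.11111)
v(L, O) = 8 (v(L, O) = 3 + (3 - 1*(-2)) = 3 + (3 + 2) = 3 + 5 = 8)
t(r) = -21 (t(r) = -168/8 = -168*⅛ = -21)
(28888 - 13604)*(t(65) - 24811) = (28888 - 13604)*(-21 - 24811) = 15284*(-24832) = -379532288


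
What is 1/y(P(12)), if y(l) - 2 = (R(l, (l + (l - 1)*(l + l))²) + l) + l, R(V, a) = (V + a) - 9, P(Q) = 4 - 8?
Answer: 1/1277 ≈ 0.00078308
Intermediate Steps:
P(Q) = -4
R(V, a) = -9 + V + a
y(l) = -7 + (l + 2*l*(-1 + l))² + 3*l (y(l) = 2 + (((-9 + l + (l + (l - 1)*(l + l))²) + l) + l) = 2 + (((-9 + l + (l + (-1 + l)*(2*l))²) + l) + l) = 2 + (((-9 + l + (l + 2*l*(-1 + l))²) + l) + l) = 2 + ((-9 + (l + 2*l*(-1 + l))² + 2*l) + l) = 2 + (-9 + (l + 2*l*(-1 + l))² + 3*l) = -7 + (l + 2*l*(-1 + l))² + 3*l)
1/y(P(12)) = 1/(-7 + 3*(-4) + (-4)²*(-1 + 2*(-4))²) = 1/(-7 - 12 + 16*(-1 - 8)²) = 1/(-7 - 12 + 16*(-9)²) = 1/(-7 - 12 + 16*81) = 1/(-7 - 12 + 1296) = 1/1277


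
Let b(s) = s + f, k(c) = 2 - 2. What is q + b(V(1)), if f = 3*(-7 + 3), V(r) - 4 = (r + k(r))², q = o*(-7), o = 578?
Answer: -4053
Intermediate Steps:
k(c) = 0
q = -4046 (q = 578*(-7) = -4046)
V(r) = 4 + r² (V(r) = 4 + (r + 0)² = 4 + r²)
f = -12 (f = 3*(-4) = -12)
b(s) = -12 + s (b(s) = s - 12 = -12 + s)
q + b(V(1)) = -4046 + (-12 + (4 + 1²)) = -4046 + (-12 + (4 + 1)) = -4046 + (-12 + 5) = -4046 - 7 = -4053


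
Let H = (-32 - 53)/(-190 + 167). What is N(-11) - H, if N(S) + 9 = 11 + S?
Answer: -292/23 ≈ -12.696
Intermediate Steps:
N(S) = 2 + S (N(S) = -9 + (11 + S) = 2 + S)
H = 85/23 (H = -85/(-23) = -85*(-1/23) = 85/23 ≈ 3.6957)
N(-11) - H = (2 - 11) - 1*85/23 = -9 - 85/23 = -292/23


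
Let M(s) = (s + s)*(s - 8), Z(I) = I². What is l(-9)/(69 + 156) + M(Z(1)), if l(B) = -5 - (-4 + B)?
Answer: -3142/225 ≈ -13.964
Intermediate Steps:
l(B) = -1 - B (l(B) = -5 + (4 - B) = -1 - B)
M(s) = 2*s*(-8 + s) (M(s) = (2*s)*(-8 + s) = 2*s*(-8 + s))
l(-9)/(69 + 156) + M(Z(1)) = (-1 - 1*(-9))/(69 + 156) + 2*1²*(-8 + 1²) = (-1 + 9)/225 + 2*1*(-8 + 1) = 8*(1/225) + 2*1*(-7) = 8/225 - 14 = -3142/225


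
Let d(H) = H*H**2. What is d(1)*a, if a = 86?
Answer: 86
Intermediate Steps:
d(H) = H**3
d(1)*a = 1**3*86 = 1*86 = 86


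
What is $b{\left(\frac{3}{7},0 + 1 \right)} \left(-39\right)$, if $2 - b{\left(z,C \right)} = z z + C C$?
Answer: $- \frac{1560}{49} \approx -31.837$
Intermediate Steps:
$b{\left(z,C \right)} = 2 - C^{2} - z^{2}$ ($b{\left(z,C \right)} = 2 - \left(z z + C C\right) = 2 - \left(z^{2} + C^{2}\right) = 2 - \left(C^{2} + z^{2}\right) = 2 - C^{2} - z^{2}$)
$b{\left(\frac{3}{7},0 + 1 \right)} \left(-39\right) = \left(2 - \left(0 + 1\right)^{2} - \left(\frac{3}{7}\right)^{2}\right) \left(-39\right) = \left(2 - 1^{2} - \left(3 \cdot \frac{1}{7}\right)^{2}\right) \left(-39\right) = \left(2 - 1 - \left(\frac{3}{7}\right)^{2}\right) \left(-39\right) = \left(2 - 1 - \frac{9}{49}\right) \left(-39\right) = \frac{40}{49} \left(-39\right) = - \frac{1560}{49}$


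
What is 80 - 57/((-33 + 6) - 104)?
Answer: 10537/131 ≈ 80.435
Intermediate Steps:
80 - 57/((-33 + 6) - 104) = 80 - 57/(-27 - 104) = 80 - 57/(-131) = 80 - 1/131*(-57) = 80 + 57/131 = 10537/131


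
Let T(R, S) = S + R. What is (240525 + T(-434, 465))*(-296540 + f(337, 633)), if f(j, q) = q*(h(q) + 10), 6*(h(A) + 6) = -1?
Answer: -70750767106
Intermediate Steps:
h(A) = -37/6 (h(A) = -6 + (⅙)*(-1) = -6 - ⅙ = -37/6)
f(j, q) = 23*q/6 (f(j, q) = q*(-37/6 + 10) = q*(23/6) = 23*q/6)
T(R, S) = R + S
(240525 + T(-434, 465))*(-296540 + f(337, 633)) = (240525 + (-434 + 465))*(-296540 + (23/6)*633) = (240525 + 31)*(-296540 + 4853/2) = 240556*(-588227/2) = -70750767106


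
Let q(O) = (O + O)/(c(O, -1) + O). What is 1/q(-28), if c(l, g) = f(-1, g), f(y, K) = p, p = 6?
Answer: 11/28 ≈ 0.39286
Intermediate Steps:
f(y, K) = 6
c(l, g) = 6
q(O) = 2*O/(6 + O) (q(O) = (O + O)/(6 + O) = (2*O)/(6 + O) = 2*O/(6 + O))
1/q(-28) = 1/(2*(-28)/(6 - 28)) = 1/(2*(-28)/(-22)) = 1/(2*(-28)*(-1/22)) = 1/(28/11) = 11/28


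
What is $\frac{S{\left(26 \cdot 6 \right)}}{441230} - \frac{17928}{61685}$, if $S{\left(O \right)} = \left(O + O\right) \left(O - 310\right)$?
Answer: $- \frac{1087421232}{2721727255} \approx -0.39953$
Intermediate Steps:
$S{\left(O \right)} = 2 O \left(-310 + O\right)$
$\frac{S{\left(26 \cdot 6 \right)}}{441230} - \frac{17928}{61685} = \frac{2 \cdot 26 \cdot 6 \left(-310 + 26 \cdot 6\right)}{441230} - \frac{17928}{61685} = 2 \cdot 156 \left(-310 + 156\right) \frac{1}{441230} - \frac{17928}{61685} = 2 \cdot 156 \left(-154\right) \frac{1}{441230} - \frac{17928}{61685} = \left(-48048\right) \frac{1}{441230} - \frac{17928}{61685} = - \frac{24024}{220615} - \frac{17928}{61685} = - \frac{1087421232}{2721727255}$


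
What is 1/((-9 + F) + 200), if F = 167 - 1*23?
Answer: 1/335 ≈ 0.0029851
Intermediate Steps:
F = 144 (F = 167 - 23 = 144)
1/((-9 + F) + 200) = 1/((-9 + 144) + 200) = 1/(135 + 200) = 1/335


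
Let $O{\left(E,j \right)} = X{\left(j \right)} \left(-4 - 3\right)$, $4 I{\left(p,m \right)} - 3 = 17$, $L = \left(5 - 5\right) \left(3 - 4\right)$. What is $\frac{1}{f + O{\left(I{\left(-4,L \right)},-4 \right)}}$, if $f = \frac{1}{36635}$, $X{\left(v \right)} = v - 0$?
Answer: $\frac{36635}{1025781} \approx 0.035714$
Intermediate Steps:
$X{\left(v \right)} = v$ ($X{\left(v \right)} = v + 0 = v$)
$L = 0$ ($L = 0 \left(3 - 4\right) = 0 \left(-1\right) = 0$)
$I{\left(p,m \right)} = 5$ ($I{\left(p,m \right)} = \frac{3}{4} + \frac{1}{4} \cdot 17 = \frac{3}{4} + \frac{17}{4} = 5$)
$O{\left(E,j \right)} = - 7 j$ ($O{\left(E,j \right)} = j \left(-4 - 3\right) = j \left(-7\right) = - 7 j$)
$f = \frac{1}{36635} \approx 2.7296 \cdot 10^{-5}$
$\frac{1}{f + O{\left(I{\left(-4,L \right)},-4 \right)}} = \frac{1}{\frac{1}{36635} - -28} = \frac{1}{\frac{1}{36635} + 28} = \frac{1}{\frac{1025781}{36635}} = \frac{36635}{1025781}$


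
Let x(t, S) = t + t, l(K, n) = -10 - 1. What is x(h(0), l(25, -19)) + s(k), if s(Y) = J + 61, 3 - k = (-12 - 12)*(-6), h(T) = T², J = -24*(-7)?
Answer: 229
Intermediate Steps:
J = 168
l(K, n) = -11
k = -141 (k = 3 - (-12 - 12)*(-6) = 3 - (-24)*(-6) = 3 - 1*144 = 3 - 144 = -141)
x(t, S) = 2*t
s(Y) = 229 (s(Y) = 168 + 61 = 229)
x(h(0), l(25, -19)) + s(k) = 2*0² + 229 = 2*0 + 229 = 0 + 229 = 229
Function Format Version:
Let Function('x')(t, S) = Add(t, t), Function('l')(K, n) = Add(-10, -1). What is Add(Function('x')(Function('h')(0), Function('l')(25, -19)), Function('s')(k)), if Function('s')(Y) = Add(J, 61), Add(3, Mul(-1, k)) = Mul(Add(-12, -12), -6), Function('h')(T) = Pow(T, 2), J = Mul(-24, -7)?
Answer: 229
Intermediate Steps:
J = 168
Function('l')(K, n) = -11
k = -141 (k = Add(3, Mul(-1, Mul(Add(-12, -12), -6))) = Add(3, Mul(-1, Mul(-24, -6))) = Add(3, Mul(-1, 144)) = Add(3, -144) = -141)
Function('x')(t, S) = Mul(2, t)
Function('s')(Y) = 229 (Function('s')(Y) = Add(168, 61) = 229)
Add(Function('x')(Function('h')(0), Function('l')(25, -19)), Function('s')(k)) = Add(Mul(2, Pow(0, 2)), 229) = Add(Mul(2, 0), 229) = Add(0, 229) = 229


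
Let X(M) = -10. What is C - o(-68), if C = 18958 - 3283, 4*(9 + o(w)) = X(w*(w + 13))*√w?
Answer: 15684 + 5*I*√17 ≈ 15684.0 + 20.616*I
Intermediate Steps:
o(w) = -9 - 5*√w/2 (o(w) = -9 + (-10*√w)/4 = -9 - 5*√w/2)
C = 15675
C - o(-68) = 15675 - (-9 - 5*I*√17) = 15675 + (9 + 5*I*√17) = 15684 + 5*I*√17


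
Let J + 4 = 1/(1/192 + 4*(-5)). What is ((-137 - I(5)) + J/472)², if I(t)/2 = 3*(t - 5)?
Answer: 3852084209955921/205210812004 ≈ 18771.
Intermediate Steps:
I(t) = -30 + 6*t (I(t) = 2*(3*(t - 5)) = 2*(3*(-5 + t)) = 2*(-15 + 3*t) = -30 + 6*t)
J = -15548/3839 (J = -4 + 1/(1/192 + 4*(-5)) = -4 + 1/(1/192 - 20) = -4 + 1/(-3839/192) = -4 - 192/3839 = -15548/3839 ≈ -4.0500)
((-137 - I(5)) + J/472)² = ((-137 - (-30 + 6*5)) - 15548/3839/472)² = ((-137 - (-30 + 30)) - 15548/3839*1/472)² = ((-137 - 1*0) - 3887/453002)² = ((-137 + 0) - 3887/453002)² = (-137 - 3887/453002)² = (-62065161/453002)² = 3852084209955921/205210812004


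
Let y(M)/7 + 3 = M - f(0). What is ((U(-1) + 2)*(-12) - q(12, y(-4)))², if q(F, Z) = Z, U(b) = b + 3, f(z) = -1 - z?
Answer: 36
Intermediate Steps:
U(b) = 3 + b
y(M) = -14 + 7*M (y(M) = -21 + 7*(M - (-1 - 1*0)) = -21 + 7*(M - (-1 + 0)) = -21 + 7*(M - 1*(-1)) = -21 + 7*(M + 1) = -21 + 7*(1 + M) = -21 + (7 + 7*M) = -14 + 7*M)
((U(-1) + 2)*(-12) - q(12, y(-4)))² = (((3 - 1) + 2)*(-12) - (-14 + 7*(-4)))² = ((2 + 2)*(-12) - (-14 - 28))² = (4*(-12) - 1*(-42))² = (-48 + 42)² = (-6)² = 36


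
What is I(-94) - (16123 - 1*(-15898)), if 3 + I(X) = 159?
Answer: -31865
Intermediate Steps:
I(X) = 156 (I(X) = -3 + 159 = 156)
I(-94) - (16123 - 1*(-15898)) = 156 - (16123 - 1*(-15898)) = 156 - (16123 + 15898) = 156 - 1*32021 = 156 - 32021 = -31865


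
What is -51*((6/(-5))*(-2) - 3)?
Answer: 153/5 ≈ 30.600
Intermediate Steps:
-51*((6/(-5))*(-2) - 3) = -51*((6*(-1/5))*(-2) - 3) = -51*(-6/5*(-2) - 3) = -51*(12/5 - 3) = -51*(-3/5) = 153/5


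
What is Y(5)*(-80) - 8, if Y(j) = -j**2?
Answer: 1992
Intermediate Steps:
Y(5)*(-80) - 8 = -1*5**2*(-80) - 8 = -1*25*(-80) - 8 = -25*(-80) - 8 = 2000 - 8 = 1992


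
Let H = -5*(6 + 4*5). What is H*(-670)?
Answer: 87100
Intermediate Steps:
H = -130 (H = -5*(6 + 20) = -5*26 = -130)
H*(-670) = -130*(-670) = 87100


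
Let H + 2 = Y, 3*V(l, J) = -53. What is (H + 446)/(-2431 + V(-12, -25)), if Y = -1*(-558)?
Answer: -1503/3673 ≈ -0.40920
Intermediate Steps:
V(l, J) = -53/3 (V(l, J) = (⅓)*(-53) = -53/3)
Y = 558
H = 556 (H = -2 + 558 = 556)
(H + 446)/(-2431 + V(-12, -25)) = (556 + 446)/(-2431 - 53/3) = 1002/(-7346/3) = 1002*(-3/7346) = -1503/3673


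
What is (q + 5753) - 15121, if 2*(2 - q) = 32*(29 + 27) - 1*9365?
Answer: -11159/2 ≈ -5579.5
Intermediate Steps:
q = 7577/2 (q = 2 - (32*(29 + 27) - 1*9365)/2 = 2 - (32*56 - 9365)/2 = 2 - (1792 - 9365)/2 = 2 - ½*(-7573) = 2 + 7573/2 = 7577/2 ≈ 3788.5)
(q + 5753) - 15121 = (7577/2 + 5753) - 15121 = 19083/2 - 15121 = -11159/2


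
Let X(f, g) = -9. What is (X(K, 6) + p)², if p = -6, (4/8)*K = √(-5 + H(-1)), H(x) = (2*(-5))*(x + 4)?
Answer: 225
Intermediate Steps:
H(x) = -40 - 10*x (H(x) = -10*(4 + x) = -40 - 10*x)
K = 2*I*√35 (K = 2*√(-5 + (-40 - 10*(-1))) = 2*√(-5 + (-40 + 10)) = 2*√(-5 - 30) = 2*√(-35) = 2*(I*√35) = 2*I*√35 ≈ 11.832*I)
(X(K, 6) + p)² = (-9 - 6)² = (-15)² = 225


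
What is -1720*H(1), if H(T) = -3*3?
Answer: 15480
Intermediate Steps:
H(T) = -9
-1720*H(1) = -1720*(-9) = 15480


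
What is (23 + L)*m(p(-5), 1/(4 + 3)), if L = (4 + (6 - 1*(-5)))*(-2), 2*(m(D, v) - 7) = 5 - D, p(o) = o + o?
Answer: -203/2 ≈ -101.50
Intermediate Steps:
p(o) = 2*o
m(D, v) = 19/2 - D/2 (m(D, v) = 7 + (5 - D)/2 = 7 + (5/2 - D/2) = 19/2 - D/2)
L = -30 (L = (4 + (6 + 5))*(-2) = (4 + 11)*(-2) = 15*(-2) = -30)
(23 + L)*m(p(-5), 1/(4 + 3)) = (23 - 30)*(19/2 - (-5)) = -7*(19/2 - ½*(-10)) = -7*(19/2 + 5) = -7*29/2 = -203/2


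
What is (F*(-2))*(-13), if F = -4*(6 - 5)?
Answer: -104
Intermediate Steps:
F = -4 (F = -4*1 = -4)
(F*(-2))*(-13) = -4*(-2)*(-13) = 8*(-13) = -104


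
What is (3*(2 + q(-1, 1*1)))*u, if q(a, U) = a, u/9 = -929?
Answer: -25083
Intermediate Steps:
u = -8361 (u = 9*(-929) = -8361)
(3*(2 + q(-1, 1*1)))*u = (3*(2 - 1))*(-8361) = (3*1)*(-8361) = 3*(-8361) = -25083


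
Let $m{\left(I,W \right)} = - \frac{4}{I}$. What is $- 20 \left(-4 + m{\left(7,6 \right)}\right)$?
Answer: $\frac{640}{7} \approx 91.429$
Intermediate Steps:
$- 20 \left(-4 + m{\left(7,6 \right)}\right) = - 20 \left(-4 - \frac{4}{7}\right) = \left(-20\right) \left(- \frac{32}{7}\right) = \frac{640}{7}$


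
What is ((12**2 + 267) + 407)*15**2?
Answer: 184050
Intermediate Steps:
((12**2 + 267) + 407)*15**2 = ((144 + 267) + 407)*225 = (411 + 407)*225 = 818*225 = 184050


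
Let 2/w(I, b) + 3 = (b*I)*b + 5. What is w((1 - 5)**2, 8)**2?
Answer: 1/263169 ≈ 3.7998e-6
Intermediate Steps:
w(I, b) = 2/(2 + I*b**2) (w(I, b) = 2/(-3 + ((b*I)*b + 5)) = 2/(-3 + ((I*b)*b + 5)) = 2/(-3 + (I*b**2 + 5)) = 2/(-3 + (5 + I*b**2)) = 2/(2 + I*b**2))
w((1 - 5)**2, 8)**2 = (2/(2 + (1 - 5)**2*8**2))**2 = (2/(2 + (-4)**2*64))**2 = (2/(2 + 16*64))**2 = (2/(2 + 1024))**2 = (2/1026)**2 = (2*(1/1026))**2 = (1/513)**2 = 1/263169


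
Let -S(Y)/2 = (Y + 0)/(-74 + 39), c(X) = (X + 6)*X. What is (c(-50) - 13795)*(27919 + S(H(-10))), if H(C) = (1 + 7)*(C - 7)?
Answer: -2265414867/7 ≈ -3.2363e+8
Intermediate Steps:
H(C) = -56 + 8*C (H(C) = 8*(-7 + C) = -56 + 8*C)
c(X) = X*(6 + X) (c(X) = (6 + X)*X = X*(6 + X))
S(Y) = 2*Y/35 (S(Y) = -2*(Y + 0)/(-74 + 39) = -2*Y/(-35) = -2*Y*(-1)/35 = -(-2)*Y/35 = 2*Y/35)
(c(-50) - 13795)*(27919 + S(H(-10))) = (-50*(6 - 50) - 13795)*(27919 + 2*(-56 + 8*(-10))/35) = (-50*(-44) - 13795)*(27919 + 2*(-56 - 80)/35) = (2200 - 13795)*(27919 + (2/35)*(-136)) = -11595*(27919 - 272/35) = -11595*976893/35 = -2265414867/7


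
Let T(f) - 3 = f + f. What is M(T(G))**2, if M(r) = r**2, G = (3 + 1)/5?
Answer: 279841/625 ≈ 447.75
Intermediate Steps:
G = 4/5 (G = 4*(1/5) = 4/5 ≈ 0.80000)
T(f) = 3 + 2*f (T(f) = 3 + (f + f) = 3 + 2*f)
M(T(G))**2 = ((3 + 2*(4/5))**2)**2 = ((3 + 8/5)**2)**2 = ((23/5)**2)**2 = (529/25)**2 = 279841/625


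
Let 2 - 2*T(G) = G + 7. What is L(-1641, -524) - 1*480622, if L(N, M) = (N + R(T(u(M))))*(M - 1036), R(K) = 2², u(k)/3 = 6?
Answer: 2073098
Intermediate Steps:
u(k) = 18 (u(k) = 3*6 = 18)
T(G) = -5/2 - G/2 (T(G) = 1 - (G + 7)/2 = 1 - (7 + G)/2 = 1 + (-7/2 - G/2) = -5/2 - G/2)
R(K) = 4
L(N, M) = (-1036 + M)*(4 + N) (L(N, M) = (N + 4)*(M - 1036) = (4 + N)*(-1036 + M) = (-1036 + M)*(4 + N))
L(-1641, -524) - 1*480622 = (-4144 - 1036*(-1641) + 4*(-524) - 524*(-1641)) - 1*480622 = (-4144 + 1700076 - 2096 + 859884) - 480622 = 2553720 - 480622 = 2073098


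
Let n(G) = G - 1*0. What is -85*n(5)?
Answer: -425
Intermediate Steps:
n(G) = G (n(G) = G + 0 = G)
-85*n(5) = -85*5 = -425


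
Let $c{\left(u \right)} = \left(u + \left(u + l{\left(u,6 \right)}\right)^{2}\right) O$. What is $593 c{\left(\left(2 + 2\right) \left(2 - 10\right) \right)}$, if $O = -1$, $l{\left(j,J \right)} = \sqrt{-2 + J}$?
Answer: $-514724$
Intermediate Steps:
$c{\left(u \right)} = - u - \left(2 + u\right)^{2}$ ($c{\left(u \right)} = \left(u + \left(u + \sqrt{-2 + 6}\right)^{2}\right) \left(-1\right) = \left(u + \left(u + \sqrt{4}\right)^{2}\right) \left(-1\right) = \left(u + \left(u + 2\right)^{2}\right) \left(-1\right) = \left(u + \left(2 + u\right)^{2}\right) \left(-1\right) = - u - \left(2 + u\right)^{2}$)
$593 c{\left(\left(2 + 2\right) \left(2 - 10\right) \right)} = 593 \left(- \left(2 + 2\right) \left(2 - 10\right) - \left(2 + \left(2 + 2\right) \left(2 - 10\right)\right)^{2}\right) = 593 \left(- 4 \left(2 - 10\right) - \left(2 + 4 \left(2 - 10\right)\right)^{2}\right) = 593 \left(- 4 \left(-8\right) - \left(2 + 4 \left(-8\right)\right)^{2}\right) = 593 \left(\left(-1\right) \left(-32\right) - \left(2 - 32\right)^{2}\right) = 593 \left(32 - \left(-30\right)^{2}\right) = 593 \left(32 - 900\right) = 593 \left(-868\right) = -514724$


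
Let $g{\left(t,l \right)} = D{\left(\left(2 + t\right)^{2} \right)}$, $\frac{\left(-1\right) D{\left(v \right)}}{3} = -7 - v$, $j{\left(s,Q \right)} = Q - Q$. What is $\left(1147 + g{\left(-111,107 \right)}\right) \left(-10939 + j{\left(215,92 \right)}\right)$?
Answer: $-402675529$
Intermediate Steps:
$j{\left(s,Q \right)} = 0$
$D{\left(v \right)} = 21 + 3 v$ ($D{\left(v \right)} = - 3 \left(-7 - v\right) = 21 + 3 v$)
$g{\left(t,l \right)} = 21 + 3 \left(2 + t\right)^{2}$
$\left(1147 + g{\left(-111,107 \right)}\right) \left(-10939 + j{\left(215,92 \right)}\right) = \left(1147 + \left(21 + 3 \left(2 - 111\right)^{2}\right)\right) \left(-10939 + 0\right) = \left(1147 + \left(21 + 3 \left(-109\right)^{2}\right)\right) \left(-10939\right) = \left(1147 + \left(21 + 3 \cdot 11881\right)\right) \left(-10939\right) = \left(1147 + \left(21 + 35643\right)\right) \left(-10939\right) = \left(1147 + 35664\right) \left(-10939\right) = 36811 \left(-10939\right) = -402675529$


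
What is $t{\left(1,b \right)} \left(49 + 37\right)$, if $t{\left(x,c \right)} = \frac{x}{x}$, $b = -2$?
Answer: $86$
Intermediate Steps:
$t{\left(x,c \right)} = 1$
$t{\left(1,b \right)} \left(49 + 37\right) = 1 \left(49 + 37\right) = 1 \cdot 86 = 86$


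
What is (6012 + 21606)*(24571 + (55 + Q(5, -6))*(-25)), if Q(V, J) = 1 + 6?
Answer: 635793978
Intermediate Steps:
Q(V, J) = 7
(6012 + 21606)*(24571 + (55 + Q(5, -6))*(-25)) = (6012 + 21606)*(24571 + (55 + 7)*(-25)) = 27618*(24571 + 62*(-25)) = 27618*(24571 - 1550) = 27618*23021 = 635793978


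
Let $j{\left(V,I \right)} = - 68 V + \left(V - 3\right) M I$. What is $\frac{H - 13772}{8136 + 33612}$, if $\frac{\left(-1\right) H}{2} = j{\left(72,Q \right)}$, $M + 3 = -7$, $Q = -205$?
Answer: $- \frac{71720}{10437} \approx -6.8717$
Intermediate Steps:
$M = -10$ ($M = -3 - 7 = -10$)
$j{\left(V,I \right)} = - 68 V + I \left(30 - 10 V\right)$ ($j{\left(V,I \right)} = - 68 V + \left(V - 3\right) \left(-10\right) I = - 68 V + \left(-3 + V\right) \left(-10\right) I = - 68 V + \left(30 - 10 V\right) I = - 68 V + I \left(30 - 10 V\right)$)
$H = -273108$ ($H = - 2 \left(\left(-68\right) 72 + 30 \left(-205\right) - \left(-2050\right) 72\right) = - 2 \left(-4896 - 6150 + 147600\right) = \left(-2\right) 136554 = -273108$)
$\frac{H - 13772}{8136 + 33612} = \frac{-273108 - 13772}{8136 + 33612} = - \frac{286880}{41748} = \left(-286880\right) \frac{1}{41748} = - \frac{71720}{10437}$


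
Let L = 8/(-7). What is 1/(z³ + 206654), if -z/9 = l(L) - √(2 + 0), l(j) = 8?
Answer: -100793/317144222 - 70713*√2/317144222 ≈ -0.00063314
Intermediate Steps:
L = -8/7 (L = 8*(-⅐) = -8/7 ≈ -1.1429)
z = -72 + 9*√2 (z = -9*(8 - √(2 + 0)) = -9*(8 - √2) = -72 + 9*√2 ≈ -59.272)
1/(z³ + 206654) = 1/((-72 + 9*√2)³ + 206654) = 1/(206654 + (-72 + 9*√2)³)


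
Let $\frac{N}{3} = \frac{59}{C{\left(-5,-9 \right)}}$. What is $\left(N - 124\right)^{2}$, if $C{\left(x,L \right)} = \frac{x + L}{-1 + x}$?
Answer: $\frac{113569}{49} \approx 2317.7$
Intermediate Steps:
$C{\left(x,L \right)} = \frac{L + x}{-1 + x}$
$N = \frac{531}{7}$ ($N = 3 \frac{59}{\frac{1}{-1 - 5} \left(-9 - 5\right)} = 3 \frac{59}{\frac{1}{-6} \left(-14\right)} = 3 \frac{59}{\left(- \frac{1}{6}\right) \left(-14\right)} = 3 \frac{59}{\frac{7}{3}} = 3 \cdot 59 \cdot \frac{3}{7} = 3 \cdot \frac{177}{7} = \frac{531}{7} \approx 75.857$)
$\left(N - 124\right)^{2} = \left(\frac{531}{7} - 124\right)^{2} = \left(- \frac{337}{7}\right)^{2} = \frac{113569}{49}$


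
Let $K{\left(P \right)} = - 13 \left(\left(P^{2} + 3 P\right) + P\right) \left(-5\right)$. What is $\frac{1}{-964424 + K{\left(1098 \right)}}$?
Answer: $\frac{1}{77685316} \approx 1.2872 \cdot 10^{-8}$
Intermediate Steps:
$K{\left(P \right)} = 65 P^{2} + 260 P$ ($K{\left(P \right)} = - 13 \left(P^{2} + 4 P\right) \left(-5\right) = \left(- 52 P - 13 P^{2}\right) \left(-5\right) = 65 P^{2} + 260 P$)
$\frac{1}{-964424 + K{\left(1098 \right)}} = \frac{1}{-964424 + 65 \cdot 1098 \left(4 + 1098\right)} = \frac{1}{-964424 + 65 \cdot 1098 \cdot 1102} = \frac{1}{-964424 + 78649740} = \frac{1}{77685316}$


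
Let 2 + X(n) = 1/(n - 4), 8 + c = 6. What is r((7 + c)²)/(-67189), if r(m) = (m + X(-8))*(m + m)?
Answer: -6875/403134 ≈ -0.017054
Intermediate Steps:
c = -2 (c = -8 + 6 = -2)
X(n) = -2 + 1/(-4 + n) (X(n) = -2 + 1/(n - 4) = -2 + 1/(-4 + n))
r(m) = 2*m*(-25/12 + m) (r(m) = (m + (9 - 2*(-8))/(-4 - 8))*(m + m) = (m + (9 + 16)/(-12))*(2*m) = (m - 1/12*25)*(2*m) = (m - 25/12)*(2*m) = (-25/12 + m)*(2*m) = 2*m*(-25/12 + m))
r((7 + c)²)/(-67189) = ((7 - 2)²*(-25 + 12*(7 - 2)²)/6)/(-67189) = ((⅙)*5²*(-25 + 12*5²))*(-1/67189) = ((⅙)*25*(-25 + 12*25))*(-1/67189) = ((⅙)*25*(-25 + 300))*(-1/67189) = ((⅙)*25*275)*(-1/67189) = (6875/6)*(-1/67189) = -6875/403134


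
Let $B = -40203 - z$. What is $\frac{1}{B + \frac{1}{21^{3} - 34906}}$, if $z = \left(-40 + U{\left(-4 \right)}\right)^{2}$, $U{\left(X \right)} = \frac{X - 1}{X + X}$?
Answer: $- \frac{1641280}{68529005029} \approx -2.395 \cdot 10^{-5}$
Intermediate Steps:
$U{\left(X \right)} = \frac{-1 + X}{2 X}$
$z = \frac{99225}{64}$ ($z = \left(-40 + \frac{-1 - 4}{2 \left(-4\right)}\right)^{2} = \left(-40 + \frac{1}{2} \left(- \frac{1}{4}\right) \left(-5\right)\right)^{2} = \left(-40 + \frac{5}{8}\right)^{2} = \left(- \frac{315}{8}\right)^{2} = \frac{99225}{64} \approx 1550.4$)
$B = - \frac{2672217}{64}$ ($B = -40203 - \frac{99225}{64} = - \frac{2672217}{64} \approx -41753.0$)
$\frac{1}{B + \frac{1}{21^{3} - 34906}} = \frac{1}{- \frac{2672217}{64} + \frac{1}{21^{3} - 34906}} = \frac{1}{- \frac{2672217}{64} + \frac{1}{9261 - 34906}} = \frac{1}{- \frac{2672217}{64} + \frac{1}{-25645}} = \frac{1}{- \frac{2672217}{64} - \frac{1}{25645}} = \frac{1}{- \frac{68529005029}{1641280}} = - \frac{1641280}{68529005029}$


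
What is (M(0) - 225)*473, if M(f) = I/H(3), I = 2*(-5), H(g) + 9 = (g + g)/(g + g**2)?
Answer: -1799765/17 ≈ -1.0587e+5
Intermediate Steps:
H(g) = -9 + 2*g/(g + g**2) (H(g) = -9 + (g + g)/(g + g**2) = -9 + (2*g)/(g + g**2) = -9 + 2*g/(g + g**2))
I = -10
M(f) = 20/17 (M(f) = -10*(1 + 3)/(-7 - 9*3) = -10*4/(-7 - 27) = -10/((1/4)*(-34)) = -10/(-17/2) = -10*(-2/17) = 20/17)
(M(0) - 225)*473 = (20/17 - 225)*473 = -3805/17*473 = -1799765/17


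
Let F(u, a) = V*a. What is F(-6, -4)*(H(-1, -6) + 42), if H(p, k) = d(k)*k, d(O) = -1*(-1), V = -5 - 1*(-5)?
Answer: 0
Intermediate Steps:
V = 0 (V = -5 + 5 = 0)
d(O) = 1
H(p, k) = k (H(p, k) = 1*k = k)
F(u, a) = 0 (F(u, a) = 0*a = 0)
F(-6, -4)*(H(-1, -6) + 42) = 0*(-6 + 42) = 0*36 = 0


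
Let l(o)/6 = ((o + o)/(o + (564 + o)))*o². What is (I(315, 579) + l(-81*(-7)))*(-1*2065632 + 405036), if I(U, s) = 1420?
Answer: -606068363110056/283 ≈ -2.1416e+12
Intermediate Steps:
l(o) = 12*o³/(564 + 2*o) (l(o) = 6*(((o + o)/(o + (564 + o)))*o²) = 6*(((2*o)/(564 + 2*o))*o²) = 6*((2*o/(564 + 2*o))*o²) = 6*(2*o³/(564 + 2*o)) = 12*o³/(564 + 2*o))
(I(315, 579) + l(-81*(-7)))*(-1*2065632 + 405036) = (1420 + 6*(-81*(-7))³/(282 - 81*(-7)))*(-1*2065632 + 405036) = (1420 + 6*567³/(282 + 567))*(-2065632 + 405036) = (1420 + 6*182284263/849)*(-1660596) = (1420 + 6*182284263*(1/849))*(-1660596) = (1420 + 364568526/283)*(-1660596) = (364970386/283)*(-1660596) = -606068363110056/283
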